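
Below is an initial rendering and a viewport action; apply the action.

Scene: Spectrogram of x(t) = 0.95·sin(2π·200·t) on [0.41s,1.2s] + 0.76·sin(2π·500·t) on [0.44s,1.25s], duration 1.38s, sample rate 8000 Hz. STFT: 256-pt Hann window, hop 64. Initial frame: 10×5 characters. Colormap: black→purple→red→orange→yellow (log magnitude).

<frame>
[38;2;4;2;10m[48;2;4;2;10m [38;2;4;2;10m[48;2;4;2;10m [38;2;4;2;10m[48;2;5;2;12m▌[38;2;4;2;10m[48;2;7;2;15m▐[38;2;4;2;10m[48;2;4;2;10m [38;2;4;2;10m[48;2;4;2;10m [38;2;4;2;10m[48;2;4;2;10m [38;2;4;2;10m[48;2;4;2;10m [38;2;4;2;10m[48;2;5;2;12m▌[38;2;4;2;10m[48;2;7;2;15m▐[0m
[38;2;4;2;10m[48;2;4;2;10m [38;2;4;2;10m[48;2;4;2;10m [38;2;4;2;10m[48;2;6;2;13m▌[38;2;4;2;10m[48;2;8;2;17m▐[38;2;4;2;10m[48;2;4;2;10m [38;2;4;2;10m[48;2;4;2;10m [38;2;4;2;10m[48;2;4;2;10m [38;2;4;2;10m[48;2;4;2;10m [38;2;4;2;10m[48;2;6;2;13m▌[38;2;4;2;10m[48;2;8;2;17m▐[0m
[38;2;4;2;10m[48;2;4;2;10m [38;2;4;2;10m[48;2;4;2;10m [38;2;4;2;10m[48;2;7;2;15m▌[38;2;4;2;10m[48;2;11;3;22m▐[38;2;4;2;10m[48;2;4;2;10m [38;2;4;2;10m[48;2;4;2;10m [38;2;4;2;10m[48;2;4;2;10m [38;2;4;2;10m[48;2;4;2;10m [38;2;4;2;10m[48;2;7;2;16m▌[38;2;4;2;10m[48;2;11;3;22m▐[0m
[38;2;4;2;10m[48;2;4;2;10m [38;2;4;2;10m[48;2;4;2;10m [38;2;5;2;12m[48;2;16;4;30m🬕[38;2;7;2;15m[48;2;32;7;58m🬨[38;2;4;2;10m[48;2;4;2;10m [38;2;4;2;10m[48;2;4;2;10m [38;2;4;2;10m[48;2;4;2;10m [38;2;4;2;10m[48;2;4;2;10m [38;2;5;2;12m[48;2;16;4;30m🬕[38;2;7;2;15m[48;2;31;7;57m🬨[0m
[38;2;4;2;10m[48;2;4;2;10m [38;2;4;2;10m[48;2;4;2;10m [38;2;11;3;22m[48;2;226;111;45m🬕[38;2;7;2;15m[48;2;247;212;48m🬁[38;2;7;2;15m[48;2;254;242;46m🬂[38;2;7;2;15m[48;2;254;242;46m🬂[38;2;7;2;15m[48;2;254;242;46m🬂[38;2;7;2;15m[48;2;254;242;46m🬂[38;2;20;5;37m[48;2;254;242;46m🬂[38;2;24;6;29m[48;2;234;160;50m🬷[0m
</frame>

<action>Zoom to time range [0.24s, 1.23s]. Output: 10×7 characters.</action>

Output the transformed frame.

<frame>
[38;2;4;2;10m[48;2;4;2;10m [38;2;4;2;10m[48;2;5;2;12m▌[38;2;4;2;10m[48;2;7;2;15m▐[38;2;4;2;10m[48;2;4;2;10m [38;2;4;2;10m[48;2;4;2;10m [38;2;4;2;10m[48;2;4;2;10m [38;2;4;2;10m[48;2;4;2;10m [38;2;4;2;10m[48;2;4;2;10m [38;2;4;2;10m[48;2;4;2;10m [38;2;4;2;10m[48;2;5;2;12m▌[0m
[38;2;4;2;10m[48;2;4;2;10m [38;2;4;2;10m[48;2;5;2;13m▌[38;2;4;2;10m[48;2;7;2;16m▐[38;2;4;2;10m[48;2;4;2;10m [38;2;4;2;10m[48;2;4;2;10m [38;2;4;2;10m[48;2;4;2;10m [38;2;4;2;10m[48;2;4;2;10m [38;2;4;2;10m[48;2;4;2;10m [38;2;4;2;10m[48;2;4;2;10m [38;2;4;2;10m[48;2;5;2;13m▌[0m
[38;2;4;2;10m[48;2;4;2;10m [38;2;4;2;10m[48;2;6;2;13m▌[38;2;4;2;10m[48;2;8;2;18m▐[38;2;4;2;10m[48;2;4;2;10m [38;2;4;2;10m[48;2;4;2;10m [38;2;4;2;10m[48;2;4;2;10m [38;2;4;2;10m[48;2;4;2;10m [38;2;4;2;10m[48;2;4;2;10m [38;2;4;2;10m[48;2;4;2;10m [38;2;4;2;10m[48;2;6;2;13m▌[0m
[38;2;4;2;10m[48;2;4;2;10m [38;2;4;2;10m[48;2;7;2;16m▌[38;2;4;2;10m[48;2;11;3;22m▐[38;2;4;2;10m[48;2;4;2;10m [38;2;4;2;10m[48;2;4;2;10m [38;2;4;2;10m[48;2;4;2;10m [38;2;4;2;10m[48;2;4;2;10m [38;2;4;2;10m[48;2;4;2;10m [38;2;4;2;10m[48;2;4;2;10m [38;2;4;2;10m[48;2;7;2;16m▌[0m
[38;2;4;2;10m[48;2;4;2;10m [38;2;4;2;10m[48;2;11;3;22m▌[38;2;4;2;10m[48;2;17;4;33m▐[38;2;4;2;10m[48;2;4;2;10m [38;2;4;2;10m[48;2;4;2;10m [38;2;4;2;10m[48;2;4;2;10m [38;2;4;2;10m[48;2;4;2;10m [38;2;4;2;10m[48;2;4;2;10m [38;2;4;2;10m[48;2;4;2;10m [38;2;4;2;10m[48;2;10;3;21m▌[0m
[38;2;4;2;10m[48;2;4;2;10m [38;2;11;3;22m[48;2;93;23;87m🬝[38;2;17;4;32m[48;2;160;41;82m🬬[38;2;4;2;10m[48;2;5;2;12m🬎[38;2;4;2;10m[48;2;5;2;12m🬎[38;2;4;2;10m[48;2;5;2;12m🬎[38;2;4;2;10m[48;2;5;2;12m🬎[38;2;4;2;10m[48;2;5;2;12m🬎[38;2;4;2;10m[48;2;5;2;12m🬎[38;2;7;2;15m[48;2;26;6;47m🬕[0m
[38;2;4;2;10m[48;2;4;2;10m [38;2;39;10;28m[48;2;254;243;47m🬕[38;2;254;236;44m[48;2;254;249;49m🬎[38;2;254;236;44m[48;2;254;248;49m🬎[38;2;254;236;44m[48;2;254;248;49m🬎[38;2;254;236;44m[48;2;254;248;49m🬎[38;2;254;236;44m[48;2;254;248;49m🬎[38;2;254;236;44m[48;2;254;248;49m🬎[38;2;254;236;44m[48;2;254;248;49m🬎[38;2;254;236;44m[48;2;254;248;49m🬎[0m
</frame>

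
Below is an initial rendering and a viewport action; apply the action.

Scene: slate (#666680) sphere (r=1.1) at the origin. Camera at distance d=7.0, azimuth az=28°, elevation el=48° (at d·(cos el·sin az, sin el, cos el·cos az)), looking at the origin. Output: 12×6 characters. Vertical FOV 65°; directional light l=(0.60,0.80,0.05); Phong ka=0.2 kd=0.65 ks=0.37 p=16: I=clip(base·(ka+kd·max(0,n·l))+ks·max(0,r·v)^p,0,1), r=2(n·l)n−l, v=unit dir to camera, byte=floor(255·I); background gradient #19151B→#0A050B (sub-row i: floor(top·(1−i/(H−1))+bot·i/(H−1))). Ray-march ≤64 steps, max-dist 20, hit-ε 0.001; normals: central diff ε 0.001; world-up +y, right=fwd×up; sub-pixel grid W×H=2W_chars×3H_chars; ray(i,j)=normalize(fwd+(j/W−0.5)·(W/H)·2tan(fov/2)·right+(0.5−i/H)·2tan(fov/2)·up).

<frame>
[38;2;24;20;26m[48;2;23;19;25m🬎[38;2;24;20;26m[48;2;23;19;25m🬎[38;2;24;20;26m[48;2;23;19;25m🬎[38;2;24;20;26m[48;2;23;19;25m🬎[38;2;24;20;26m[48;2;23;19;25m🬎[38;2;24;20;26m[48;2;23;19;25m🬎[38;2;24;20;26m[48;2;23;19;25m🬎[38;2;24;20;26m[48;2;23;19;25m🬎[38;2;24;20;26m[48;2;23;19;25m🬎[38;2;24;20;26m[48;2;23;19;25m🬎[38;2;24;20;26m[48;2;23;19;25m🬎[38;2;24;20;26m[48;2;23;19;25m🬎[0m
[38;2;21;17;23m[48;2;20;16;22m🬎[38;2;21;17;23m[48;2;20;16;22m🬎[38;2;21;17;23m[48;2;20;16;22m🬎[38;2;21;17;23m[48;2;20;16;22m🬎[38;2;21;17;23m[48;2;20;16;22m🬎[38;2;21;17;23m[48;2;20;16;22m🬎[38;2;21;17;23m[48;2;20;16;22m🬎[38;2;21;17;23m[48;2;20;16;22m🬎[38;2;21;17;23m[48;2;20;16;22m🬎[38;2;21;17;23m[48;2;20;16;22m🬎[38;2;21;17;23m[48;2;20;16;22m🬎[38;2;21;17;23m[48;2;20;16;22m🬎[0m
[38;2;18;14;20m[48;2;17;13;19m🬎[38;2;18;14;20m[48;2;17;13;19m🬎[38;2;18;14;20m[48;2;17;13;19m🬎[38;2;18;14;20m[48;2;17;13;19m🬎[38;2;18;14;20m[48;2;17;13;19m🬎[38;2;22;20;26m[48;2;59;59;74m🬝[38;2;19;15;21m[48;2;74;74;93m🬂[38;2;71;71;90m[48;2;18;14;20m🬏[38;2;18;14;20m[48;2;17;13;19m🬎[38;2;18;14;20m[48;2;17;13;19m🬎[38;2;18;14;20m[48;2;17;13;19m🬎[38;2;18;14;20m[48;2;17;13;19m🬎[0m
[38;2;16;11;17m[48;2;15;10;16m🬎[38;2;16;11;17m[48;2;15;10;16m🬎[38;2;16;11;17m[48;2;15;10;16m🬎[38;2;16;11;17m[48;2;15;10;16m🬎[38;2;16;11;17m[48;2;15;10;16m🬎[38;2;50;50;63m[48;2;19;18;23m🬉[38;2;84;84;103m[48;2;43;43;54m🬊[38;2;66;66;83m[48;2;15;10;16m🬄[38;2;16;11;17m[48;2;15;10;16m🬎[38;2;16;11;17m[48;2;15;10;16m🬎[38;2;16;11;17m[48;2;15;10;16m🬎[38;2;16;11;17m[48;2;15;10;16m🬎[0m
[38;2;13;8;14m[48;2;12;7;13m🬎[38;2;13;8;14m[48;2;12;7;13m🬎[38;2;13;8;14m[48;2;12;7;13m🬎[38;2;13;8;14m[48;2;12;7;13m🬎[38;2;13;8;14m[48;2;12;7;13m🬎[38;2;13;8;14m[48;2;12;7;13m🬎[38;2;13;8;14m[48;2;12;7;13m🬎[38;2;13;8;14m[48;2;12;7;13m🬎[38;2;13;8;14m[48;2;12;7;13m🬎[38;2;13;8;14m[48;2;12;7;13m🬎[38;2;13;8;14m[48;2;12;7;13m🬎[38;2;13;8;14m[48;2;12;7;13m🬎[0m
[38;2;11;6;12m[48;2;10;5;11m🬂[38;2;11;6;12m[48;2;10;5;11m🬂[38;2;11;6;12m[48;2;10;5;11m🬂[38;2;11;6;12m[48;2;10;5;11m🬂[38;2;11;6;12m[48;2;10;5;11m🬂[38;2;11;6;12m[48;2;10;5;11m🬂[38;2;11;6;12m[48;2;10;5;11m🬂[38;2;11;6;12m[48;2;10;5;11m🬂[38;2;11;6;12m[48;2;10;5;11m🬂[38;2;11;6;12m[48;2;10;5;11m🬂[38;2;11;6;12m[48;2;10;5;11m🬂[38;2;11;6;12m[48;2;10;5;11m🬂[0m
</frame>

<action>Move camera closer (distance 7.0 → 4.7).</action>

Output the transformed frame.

<frame>
[38;2;24;20;26m[48;2;23;19;25m🬎[38;2;24;20;26m[48;2;23;19;25m🬎[38;2;24;20;26m[48;2;23;19;25m🬎[38;2;24;20;26m[48;2;23;19;25m🬎[38;2;24;20;26m[48;2;23;19;25m🬎[38;2;24;20;26m[48;2;23;19;25m🬎[38;2;24;20;26m[48;2;23;19;25m🬎[38;2;24;20;26m[48;2;23;19;25m🬎[38;2;24;20;26m[48;2;23;19;25m🬎[38;2;24;20;26m[48;2;23;19;25m🬎[38;2;24;20;26m[48;2;23;19;25m🬎[38;2;24;20;26m[48;2;23;19;25m🬎[0m
[38;2;21;17;23m[48;2;20;16;22m🬎[38;2;21;17;23m[48;2;20;16;22m🬎[38;2;21;17;23m[48;2;20;16;22m🬎[38;2;21;17;23m[48;2;20;16;22m🬎[38;2;21;17;23m[48;2;20;16;22m🬎[38;2;21;17;23m[48;2;20;16;22m🬎[38;2;21;17;23m[48;2;20;16;22m🬎[38;2;21;17;23m[48;2;20;16;22m🬎[38;2;21;17;23m[48;2;20;16;22m🬎[38;2;21;17;23m[48;2;20;16;22m🬎[38;2;21;17;23m[48;2;20;16;22m🬎[38;2;21;17;23m[48;2;20;16;22m🬎[0m
[38;2;18;14;20m[48;2;17;13;19m🬎[38;2;18;14;20m[48;2;17;13;19m🬎[38;2;18;14;20m[48;2;17;13;19m🬎[38;2;18;14;20m[48;2;17;13;19m🬎[38;2;18;14;20m[48;2;28;28;36m🬝[38;2;19;15;21m[48;2;58;58;73m🬀[38;2;77;77;96m[48;2;146;146;168m🬝[38;2;18;14;20m[48;2;84;84;106m🬊[38;2;18;14;20m[48;2;17;13;19m🬎[38;2;18;14;20m[48;2;17;13;19m🬎[38;2;18;14;20m[48;2;17;13;19m🬎[38;2;18;14;20m[48;2;17;13;19m🬎[0m
[38;2;16;11;17m[48;2;15;10;16m🬎[38;2;16;11;17m[48;2;15;10;16m🬎[38;2;16;11;17m[48;2;15;10;16m🬎[38;2;16;11;17m[48;2;15;10;16m🬎[38;2;28;28;36m[48;2;16;12;18m🬁[38;2;55;55;69m[48;2;37;37;47m🬨[38;2;127;127;148m[48;2;68;68;85m🬁[38;2;75;75;94m[48;2;15;10;16m🬝[38;2;16;11;17m[48;2;15;10;16m🬎[38;2;16;11;17m[48;2;15;10;16m🬎[38;2;16;11;17m[48;2;15;10;16m🬎[38;2;16;11;17m[48;2;15;10;16m🬎[0m
[38;2;13;8;14m[48;2;12;7;13m🬎[38;2;13;8;14m[48;2;12;7;13m🬎[38;2;13;8;14m[48;2;12;7;13m🬎[38;2;13;8;14m[48;2;12;7;13m🬎[38;2;13;8;14m[48;2;12;7;13m🬎[38;2;26;26;32m[48;2;12;7;13m🬁[38;2;41;41;51m[48;2;12;7;13m🬂[38;2;13;8;14m[48;2;12;7;13m🬎[38;2;13;8;14m[48;2;12;7;13m🬎[38;2;13;8;14m[48;2;12;7;13m🬎[38;2;13;8;14m[48;2;12;7;13m🬎[38;2;13;8;14m[48;2;12;7;13m🬎[0m
[38;2;11;6;12m[48;2;10;5;11m🬂[38;2;11;6;12m[48;2;10;5;11m🬂[38;2;11;6;12m[48;2;10;5;11m🬂[38;2;11;6;12m[48;2;10;5;11m🬂[38;2;11;6;12m[48;2;10;5;11m🬂[38;2;11;6;12m[48;2;10;5;11m🬂[38;2;11;6;12m[48;2;10;5;11m🬂[38;2;11;6;12m[48;2;10;5;11m🬂[38;2;11;6;12m[48;2;10;5;11m🬂[38;2;11;6;12m[48;2;10;5;11m🬂[38;2;11;6;12m[48;2;10;5;11m🬂[38;2;11;6;12m[48;2;10;5;11m🬂[0m
</frame>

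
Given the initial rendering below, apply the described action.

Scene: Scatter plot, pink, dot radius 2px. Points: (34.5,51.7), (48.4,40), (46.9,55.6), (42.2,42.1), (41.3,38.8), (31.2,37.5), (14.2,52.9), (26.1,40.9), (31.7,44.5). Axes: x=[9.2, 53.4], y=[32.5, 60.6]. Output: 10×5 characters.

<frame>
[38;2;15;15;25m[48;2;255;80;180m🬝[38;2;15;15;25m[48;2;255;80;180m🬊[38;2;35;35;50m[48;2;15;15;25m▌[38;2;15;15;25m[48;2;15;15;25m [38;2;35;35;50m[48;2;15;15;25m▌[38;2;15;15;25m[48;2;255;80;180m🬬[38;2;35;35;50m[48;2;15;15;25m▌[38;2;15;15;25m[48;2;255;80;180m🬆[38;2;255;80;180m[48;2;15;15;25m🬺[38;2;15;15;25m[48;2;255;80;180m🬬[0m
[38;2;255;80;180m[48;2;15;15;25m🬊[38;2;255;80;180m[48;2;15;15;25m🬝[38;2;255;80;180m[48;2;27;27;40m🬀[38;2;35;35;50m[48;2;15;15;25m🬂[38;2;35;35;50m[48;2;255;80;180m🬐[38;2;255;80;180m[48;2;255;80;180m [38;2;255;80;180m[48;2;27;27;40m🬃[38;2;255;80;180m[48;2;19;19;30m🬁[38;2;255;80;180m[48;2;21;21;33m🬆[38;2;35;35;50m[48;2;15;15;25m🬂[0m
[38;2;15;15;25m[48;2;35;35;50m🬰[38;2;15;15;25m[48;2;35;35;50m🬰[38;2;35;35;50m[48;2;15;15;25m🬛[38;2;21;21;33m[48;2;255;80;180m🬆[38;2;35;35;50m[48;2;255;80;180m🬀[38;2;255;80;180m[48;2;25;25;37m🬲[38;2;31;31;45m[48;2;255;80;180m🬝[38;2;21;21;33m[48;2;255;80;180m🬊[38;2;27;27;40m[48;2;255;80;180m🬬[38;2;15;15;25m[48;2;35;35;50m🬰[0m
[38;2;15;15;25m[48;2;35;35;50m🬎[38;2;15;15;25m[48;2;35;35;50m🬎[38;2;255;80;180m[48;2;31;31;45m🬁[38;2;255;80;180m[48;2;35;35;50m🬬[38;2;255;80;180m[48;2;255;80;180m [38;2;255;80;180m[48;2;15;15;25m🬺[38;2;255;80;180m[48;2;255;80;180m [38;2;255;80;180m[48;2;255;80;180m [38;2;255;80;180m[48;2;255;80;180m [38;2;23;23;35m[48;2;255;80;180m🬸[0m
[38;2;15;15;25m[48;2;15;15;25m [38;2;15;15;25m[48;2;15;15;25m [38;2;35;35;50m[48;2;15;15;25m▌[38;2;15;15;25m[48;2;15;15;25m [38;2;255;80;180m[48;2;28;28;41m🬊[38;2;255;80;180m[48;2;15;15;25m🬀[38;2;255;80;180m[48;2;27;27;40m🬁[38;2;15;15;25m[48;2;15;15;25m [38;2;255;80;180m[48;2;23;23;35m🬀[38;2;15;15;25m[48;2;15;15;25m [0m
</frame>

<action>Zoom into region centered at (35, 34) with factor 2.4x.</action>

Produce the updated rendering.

<frame>
[38;2;15;15;25m[48;2;15;15;25m [38;2;15;15;25m[48;2;255;80;180m🬝[38;2;35;35;50m[48;2;255;80;180m🬀[38;2;15;15;25m[48;2;255;80;180m🬊[38;2;35;35;50m[48;2;15;15;25m▌[38;2;15;15;25m[48;2;15;15;25m [38;2;27;27;40m[48;2;255;80;180m🬴[38;2;255;80;180m[48;2;255;80;180m [38;2;255;80;180m[48;2;15;15;25m🬛[38;2;15;15;25m[48;2;15;15;25m [0m
[38;2;35;35;50m[48;2;15;15;25m🬂[38;2;35;35;50m[48;2;15;15;25m🬂[38;2;255;80;180m[48;2;28;28;41m🬊[38;2;255;80;180m[48;2;19;19;30m🬀[38;2;35;35;50m[48;2;15;15;25m🬕[38;2;35;35;50m[48;2;15;15;25m🬂[38;2;35;35;50m[48;2;15;15;25m🬕[38;2;255;80;180m[48;2;19;19;30m🬁[38;2;35;35;50m[48;2;15;15;25m🬕[38;2;35;35;50m[48;2;15;15;25m🬂[0m
[38;2;15;15;25m[48;2;35;35;50m🬰[38;2;15;15;25m[48;2;35;35;50m🬰[38;2;35;35;50m[48;2;15;15;25m🬛[38;2;15;15;25m[48;2;35;35;50m🬰[38;2;35;35;50m[48;2;15;15;25m🬛[38;2;15;15;25m[48;2;35;35;50m🬰[38;2;35;35;50m[48;2;15;15;25m🬛[38;2;15;15;25m[48;2;35;35;50m🬰[38;2;35;35;50m[48;2;15;15;25m🬛[38;2;15;15;25m[48;2;35;35;50m🬰[0m
[38;2;15;15;25m[48;2;35;35;50m🬎[38;2;15;15;25m[48;2;35;35;50m🬎[38;2;35;35;50m[48;2;15;15;25m🬲[38;2;15;15;25m[48;2;35;35;50m🬎[38;2;35;35;50m[48;2;15;15;25m🬲[38;2;15;15;25m[48;2;35;35;50m🬎[38;2;35;35;50m[48;2;15;15;25m🬲[38;2;15;15;25m[48;2;35;35;50m🬎[38;2;35;35;50m[48;2;15;15;25m🬲[38;2;15;15;25m[48;2;35;35;50m🬎[0m
[38;2;15;15;25m[48;2;15;15;25m [38;2;15;15;25m[48;2;15;15;25m [38;2;35;35;50m[48;2;15;15;25m▌[38;2;15;15;25m[48;2;15;15;25m [38;2;35;35;50m[48;2;15;15;25m▌[38;2;15;15;25m[48;2;15;15;25m [38;2;35;35;50m[48;2;15;15;25m▌[38;2;15;15;25m[48;2;15;15;25m [38;2;35;35;50m[48;2;15;15;25m▌[38;2;15;15;25m[48;2;15;15;25m [0m
</frame>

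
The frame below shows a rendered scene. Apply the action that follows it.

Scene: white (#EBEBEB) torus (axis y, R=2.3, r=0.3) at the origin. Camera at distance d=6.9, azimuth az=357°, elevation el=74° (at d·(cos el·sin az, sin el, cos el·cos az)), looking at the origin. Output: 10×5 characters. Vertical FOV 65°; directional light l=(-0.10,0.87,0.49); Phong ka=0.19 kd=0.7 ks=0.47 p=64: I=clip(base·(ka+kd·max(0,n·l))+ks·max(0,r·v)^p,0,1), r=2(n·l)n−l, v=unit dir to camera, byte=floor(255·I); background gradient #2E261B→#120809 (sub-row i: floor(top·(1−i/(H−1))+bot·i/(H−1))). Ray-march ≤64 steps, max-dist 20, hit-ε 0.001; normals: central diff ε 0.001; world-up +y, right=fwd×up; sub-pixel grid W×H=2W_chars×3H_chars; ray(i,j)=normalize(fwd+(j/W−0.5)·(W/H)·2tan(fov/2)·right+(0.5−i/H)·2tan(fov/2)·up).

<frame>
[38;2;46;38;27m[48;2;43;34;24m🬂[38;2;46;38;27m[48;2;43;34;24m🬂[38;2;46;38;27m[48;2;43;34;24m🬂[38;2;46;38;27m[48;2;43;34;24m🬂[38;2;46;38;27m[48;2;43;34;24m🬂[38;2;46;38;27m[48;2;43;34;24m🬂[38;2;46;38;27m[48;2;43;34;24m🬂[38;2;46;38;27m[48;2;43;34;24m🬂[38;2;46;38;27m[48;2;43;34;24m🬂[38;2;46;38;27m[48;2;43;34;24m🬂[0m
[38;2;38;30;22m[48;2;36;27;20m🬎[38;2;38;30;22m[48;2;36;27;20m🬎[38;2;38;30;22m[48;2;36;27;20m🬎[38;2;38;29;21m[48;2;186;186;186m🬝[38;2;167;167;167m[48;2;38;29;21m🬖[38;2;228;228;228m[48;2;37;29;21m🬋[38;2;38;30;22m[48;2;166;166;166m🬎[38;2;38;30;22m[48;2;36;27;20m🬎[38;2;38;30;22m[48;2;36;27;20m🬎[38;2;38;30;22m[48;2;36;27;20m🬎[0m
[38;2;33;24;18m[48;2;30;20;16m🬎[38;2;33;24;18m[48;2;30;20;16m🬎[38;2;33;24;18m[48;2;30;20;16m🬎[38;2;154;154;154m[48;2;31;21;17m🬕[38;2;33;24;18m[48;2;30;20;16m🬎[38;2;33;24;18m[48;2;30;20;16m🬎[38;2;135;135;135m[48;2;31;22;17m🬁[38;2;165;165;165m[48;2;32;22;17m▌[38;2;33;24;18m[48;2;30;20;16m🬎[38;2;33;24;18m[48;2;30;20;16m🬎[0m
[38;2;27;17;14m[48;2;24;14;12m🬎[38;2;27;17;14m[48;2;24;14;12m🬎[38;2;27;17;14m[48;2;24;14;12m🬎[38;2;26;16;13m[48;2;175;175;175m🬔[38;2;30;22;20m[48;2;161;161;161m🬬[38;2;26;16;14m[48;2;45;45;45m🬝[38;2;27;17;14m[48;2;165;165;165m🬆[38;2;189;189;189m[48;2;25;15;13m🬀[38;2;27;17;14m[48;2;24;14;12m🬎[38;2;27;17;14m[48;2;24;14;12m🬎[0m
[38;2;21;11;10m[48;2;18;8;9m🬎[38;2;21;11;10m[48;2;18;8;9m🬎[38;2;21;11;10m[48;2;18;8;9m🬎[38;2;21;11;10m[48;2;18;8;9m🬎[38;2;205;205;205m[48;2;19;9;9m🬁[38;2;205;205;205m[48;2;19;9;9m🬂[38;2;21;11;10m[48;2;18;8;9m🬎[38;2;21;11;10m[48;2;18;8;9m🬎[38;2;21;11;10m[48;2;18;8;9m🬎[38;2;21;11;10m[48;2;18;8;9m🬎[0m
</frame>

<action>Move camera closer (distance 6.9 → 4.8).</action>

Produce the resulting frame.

<frame>
[38;2;46;38;27m[48;2;43;34;24m🬂[38;2;46;38;27m[48;2;43;34;24m🬂[38;2;46;38;27m[48;2;43;34;24m🬂[38;2;46;38;27m[48;2;43;34;24m🬂[38;2;46;38;27m[48;2;43;34;24m🬂[38;2;102;102;102m[48;2;44;35;25m🬏[38;2;46;38;27m[48;2;43;34;24m🬂[38;2;46;38;27m[48;2;43;34;24m🬂[38;2;46;38;27m[48;2;43;34;24m🬂[38;2;46;38;27m[48;2;43;34;24m🬂[0m
[38;2;38;30;22m[48;2;36;27;20m🬎[38;2;38;30;22m[48;2;36;27;20m🬎[38;2;38;29;21m[48;2;189;189;189m🬝[38;2;162;162;162m[48;2;37;29;21m🬜[38;2;197;197;197m[48;2;37;28;20m🬂[38;2;189;189;189m[48;2;37;28;20m🬂[38;2;195;195;195m[48;2;36;27;20m🬊[38;2;177;177;177m[48;2;38;30;22m🬱[38;2;38;30;22m[48;2;36;27;20m🬎[38;2;38;30;22m[48;2;36;27;20m🬎[0m
[38;2;33;24;18m[48;2;30;20;16m🬎[38;2;33;24;18m[48;2;30;20;16m🬎[38;2;172;172;172m[48;2;70;70;70m🬕[38;2;33;24;18m[48;2;30;20;16m🬎[38;2;33;24;18m[48;2;30;20;16m🬎[38;2;33;24;18m[48;2;30;20;16m🬎[38;2;33;24;18m[48;2;30;20;16m🬎[38;2;143;143;143m[48;2;42;35;31m🬉[38;2;173;173;173m[48;2;32;22;17m▌[38;2;33;24;18m[48;2;30;20;16m🬎[0m
[38;2;27;17;14m[48;2;24;14;12m🬎[38;2;27;17;14m[48;2;24;14;12m🬎[38;2;166;166;166m[48;2;43;38;37m🬪[38;2;44;44;44m[48;2;26;16;14m🬏[38;2;27;17;14m[48;2;24;14;12m🬎[38;2;27;17;14m[48;2;24;14;12m🬎[38;2;27;17;14m[48;2;24;14;12m🬎[38;2;45;40;39m[48;2;150;150;150m🬕[38;2;187;187;187m[48;2;25;15;13m🬄[38;2;27;17;14m[48;2;24;14;12m🬎[0m
[38;2;21;11;10m[48;2;18;8;9m🬎[38;2;21;11;10m[48;2;18;8;9m🬎[38;2;202;202;202m[48;2;19;9;9m🬁[38;2;178;178;178m[48;2;31;26;26m🬪[38;2;55;50;50m[48;2;231;231;231m🬎[38;2;38;33;33m[48;2;231;231;231m🬎[38;2;33;28;27m[48;2;169;169;169m🬂[38;2;183;183;183m[48;2;18;8;9m🬆[38;2;21;11;10m[48;2;18;8;9m🬎[38;2;21;11;10m[48;2;18;8;9m🬎[0m
</frame>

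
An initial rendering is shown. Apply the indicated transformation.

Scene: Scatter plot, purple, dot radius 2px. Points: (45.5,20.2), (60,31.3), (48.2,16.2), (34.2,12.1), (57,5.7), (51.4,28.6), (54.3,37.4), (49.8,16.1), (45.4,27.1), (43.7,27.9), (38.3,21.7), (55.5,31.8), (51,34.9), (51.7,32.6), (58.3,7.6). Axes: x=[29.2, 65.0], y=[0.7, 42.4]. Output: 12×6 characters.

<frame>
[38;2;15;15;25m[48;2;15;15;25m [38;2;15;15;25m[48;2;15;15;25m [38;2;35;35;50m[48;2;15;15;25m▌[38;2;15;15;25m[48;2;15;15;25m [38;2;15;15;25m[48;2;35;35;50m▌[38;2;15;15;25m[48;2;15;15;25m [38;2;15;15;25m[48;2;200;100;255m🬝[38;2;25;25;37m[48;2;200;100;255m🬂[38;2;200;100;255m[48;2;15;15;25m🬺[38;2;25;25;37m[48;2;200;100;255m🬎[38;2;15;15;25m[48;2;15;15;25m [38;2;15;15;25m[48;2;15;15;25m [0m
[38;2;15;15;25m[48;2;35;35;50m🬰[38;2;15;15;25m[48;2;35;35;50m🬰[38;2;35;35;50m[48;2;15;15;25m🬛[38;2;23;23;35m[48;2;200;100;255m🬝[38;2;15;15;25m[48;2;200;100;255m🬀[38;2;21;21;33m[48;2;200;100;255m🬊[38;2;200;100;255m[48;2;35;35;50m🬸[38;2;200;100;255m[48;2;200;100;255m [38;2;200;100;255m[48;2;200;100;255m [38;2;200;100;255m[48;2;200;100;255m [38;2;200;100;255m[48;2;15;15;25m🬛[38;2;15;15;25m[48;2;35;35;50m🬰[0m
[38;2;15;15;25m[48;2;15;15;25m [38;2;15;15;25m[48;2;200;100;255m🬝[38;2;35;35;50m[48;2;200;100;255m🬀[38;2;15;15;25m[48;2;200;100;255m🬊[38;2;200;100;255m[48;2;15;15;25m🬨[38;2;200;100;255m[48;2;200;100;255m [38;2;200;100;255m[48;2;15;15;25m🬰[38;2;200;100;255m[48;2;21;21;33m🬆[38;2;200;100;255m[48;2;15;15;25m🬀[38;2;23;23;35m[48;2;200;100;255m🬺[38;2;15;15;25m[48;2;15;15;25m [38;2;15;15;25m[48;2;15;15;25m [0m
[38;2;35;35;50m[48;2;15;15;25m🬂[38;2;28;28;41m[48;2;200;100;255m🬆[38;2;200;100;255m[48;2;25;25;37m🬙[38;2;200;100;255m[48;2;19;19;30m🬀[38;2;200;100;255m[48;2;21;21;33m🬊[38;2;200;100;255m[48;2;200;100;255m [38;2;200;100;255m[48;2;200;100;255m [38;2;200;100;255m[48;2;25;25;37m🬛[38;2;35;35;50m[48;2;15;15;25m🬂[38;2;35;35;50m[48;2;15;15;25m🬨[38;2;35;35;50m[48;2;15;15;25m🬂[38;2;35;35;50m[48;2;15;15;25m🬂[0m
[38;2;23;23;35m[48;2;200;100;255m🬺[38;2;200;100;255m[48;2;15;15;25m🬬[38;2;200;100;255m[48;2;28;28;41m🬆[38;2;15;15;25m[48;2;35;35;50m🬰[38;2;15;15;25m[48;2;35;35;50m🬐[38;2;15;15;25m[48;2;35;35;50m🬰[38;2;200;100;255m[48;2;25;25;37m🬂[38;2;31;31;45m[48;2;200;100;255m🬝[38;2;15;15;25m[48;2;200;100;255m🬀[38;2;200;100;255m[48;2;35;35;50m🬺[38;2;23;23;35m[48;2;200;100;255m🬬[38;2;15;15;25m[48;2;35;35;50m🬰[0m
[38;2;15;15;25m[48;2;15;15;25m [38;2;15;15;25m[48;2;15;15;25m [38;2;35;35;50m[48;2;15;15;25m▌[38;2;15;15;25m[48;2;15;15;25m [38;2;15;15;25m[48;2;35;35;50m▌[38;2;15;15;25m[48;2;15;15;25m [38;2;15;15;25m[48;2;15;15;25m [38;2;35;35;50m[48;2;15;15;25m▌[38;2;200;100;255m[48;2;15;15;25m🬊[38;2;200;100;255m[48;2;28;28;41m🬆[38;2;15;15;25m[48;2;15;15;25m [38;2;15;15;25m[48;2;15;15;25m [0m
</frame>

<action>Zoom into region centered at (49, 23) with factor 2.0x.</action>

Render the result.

<frame>
[38;2;15;15;25m[48;2;15;15;25m [38;2;15;15;25m[48;2;15;15;25m [38;2;23;23;35m[48;2;200;100;255m🬬[38;2;15;15;25m[48;2;15;15;25m [38;2;15;15;25m[48;2;35;35;50m▌[38;2;15;15;25m[48;2;15;15;25m [38;2;200;100;255m[48;2;15;15;25m🬨[38;2;200;100;255m[48;2;200;100;255m [38;2;200;100;255m[48;2;15;15;25m🬈[38;2;200;100;255m[48;2;200;100;255m [38;2;200;100;255m[48;2;15;15;25m🬛[38;2;15;15;25m[48;2;15;15;25m [0m
[38;2;15;15;25m[48;2;35;35;50m🬰[38;2;15;15;25m[48;2;200;100;255m🬐[38;2;200;100;255m[48;2;200;100;255m [38;2;200;100;255m[48;2;15;15;25m🬺[38;2;31;31;45m[48;2;200;100;255m🬬[38;2;15;15;25m[48;2;35;35;50m🬰[38;2;200;100;255m[48;2;21;21;33m🬊[38;2;200;100;255m[48;2;15;15;25m🬝[38;2;200;100;255m[48;2;23;23;35m🬀[38;2;27;27;40m[48;2;200;100;255m🬺[38;2;15;15;25m[48;2;35;35;50m🬰[38;2;15;15;25m[48;2;35;35;50m🬰[0m
[38;2;15;15;25m[48;2;15;15;25m [38;2;15;15;25m[48;2;15;15;25m [38;2;200;100;255m[48;2;25;25;37m🬂[38;2;200;100;255m[48;2;15;15;25m🬥[38;2;15;15;25m[48;2;35;35;50m▌[38;2;15;15;25m[48;2;15;15;25m [38;2;15;15;25m[48;2;15;15;25m [38;2;35;35;50m[48;2;15;15;25m▌[38;2;15;15;25m[48;2;15;15;25m [38;2;15;15;25m[48;2;35;35;50m▌[38;2;15;15;25m[48;2;15;15;25m [38;2;15;15;25m[48;2;15;15;25m [0m
[38;2;35;35;50m[48;2;15;15;25m🬂[38;2;35;35;50m[48;2;15;15;25m🬂[38;2;200;100;255m[48;2;31;31;45m🬇[38;2;200;100;255m[48;2;200;100;255m [38;2;200;100;255m[48;2;35;35;50m🬛[38;2;35;35;50m[48;2;15;15;25m🬂[38;2;35;35;50m[48;2;15;15;25m🬂[38;2;35;35;50m[48;2;15;15;25m🬕[38;2;35;35;50m[48;2;15;15;25m🬂[38;2;35;35;50m[48;2;15;15;25m🬨[38;2;35;35;50m[48;2;15;15;25m🬂[38;2;35;35;50m[48;2;15;15;25m🬂[0m
[38;2;15;15;25m[48;2;35;35;50m🬰[38;2;15;15;25m[48;2;35;35;50m🬰[38;2;35;35;50m[48;2;15;15;25m🬛[38;2;23;23;35m[48;2;200;100;255m🬺[38;2;28;28;41m[48;2;200;100;255m🬆[38;2;200;100;255m[48;2;15;15;25m🬺[38;2;200;100;255m[48;2;15;15;25m🬺[38;2;27;27;40m[48;2;200;100;255m🬬[38;2;15;15;25m[48;2;35;35;50m🬰[38;2;15;15;25m[48;2;35;35;50m🬐[38;2;15;15;25m[48;2;35;35;50m🬰[38;2;15;15;25m[48;2;35;35;50m🬰[0m
[38;2;15;15;25m[48;2;15;15;25m [38;2;15;15;25m[48;2;15;15;25m [38;2;35;35;50m[48;2;15;15;25m▌[38;2;15;15;25m[48;2;15;15;25m [38;2;23;23;35m[48;2;200;100;255m🬺[38;2;200;100;255m[48;2;15;15;25m🬆[38;2;200;100;255m[48;2;15;15;25m🬆[38;2;35;35;50m[48;2;15;15;25m▌[38;2;15;15;25m[48;2;15;15;25m [38;2;15;15;25m[48;2;35;35;50m▌[38;2;15;15;25m[48;2;15;15;25m [38;2;15;15;25m[48;2;15;15;25m [0m
</frame>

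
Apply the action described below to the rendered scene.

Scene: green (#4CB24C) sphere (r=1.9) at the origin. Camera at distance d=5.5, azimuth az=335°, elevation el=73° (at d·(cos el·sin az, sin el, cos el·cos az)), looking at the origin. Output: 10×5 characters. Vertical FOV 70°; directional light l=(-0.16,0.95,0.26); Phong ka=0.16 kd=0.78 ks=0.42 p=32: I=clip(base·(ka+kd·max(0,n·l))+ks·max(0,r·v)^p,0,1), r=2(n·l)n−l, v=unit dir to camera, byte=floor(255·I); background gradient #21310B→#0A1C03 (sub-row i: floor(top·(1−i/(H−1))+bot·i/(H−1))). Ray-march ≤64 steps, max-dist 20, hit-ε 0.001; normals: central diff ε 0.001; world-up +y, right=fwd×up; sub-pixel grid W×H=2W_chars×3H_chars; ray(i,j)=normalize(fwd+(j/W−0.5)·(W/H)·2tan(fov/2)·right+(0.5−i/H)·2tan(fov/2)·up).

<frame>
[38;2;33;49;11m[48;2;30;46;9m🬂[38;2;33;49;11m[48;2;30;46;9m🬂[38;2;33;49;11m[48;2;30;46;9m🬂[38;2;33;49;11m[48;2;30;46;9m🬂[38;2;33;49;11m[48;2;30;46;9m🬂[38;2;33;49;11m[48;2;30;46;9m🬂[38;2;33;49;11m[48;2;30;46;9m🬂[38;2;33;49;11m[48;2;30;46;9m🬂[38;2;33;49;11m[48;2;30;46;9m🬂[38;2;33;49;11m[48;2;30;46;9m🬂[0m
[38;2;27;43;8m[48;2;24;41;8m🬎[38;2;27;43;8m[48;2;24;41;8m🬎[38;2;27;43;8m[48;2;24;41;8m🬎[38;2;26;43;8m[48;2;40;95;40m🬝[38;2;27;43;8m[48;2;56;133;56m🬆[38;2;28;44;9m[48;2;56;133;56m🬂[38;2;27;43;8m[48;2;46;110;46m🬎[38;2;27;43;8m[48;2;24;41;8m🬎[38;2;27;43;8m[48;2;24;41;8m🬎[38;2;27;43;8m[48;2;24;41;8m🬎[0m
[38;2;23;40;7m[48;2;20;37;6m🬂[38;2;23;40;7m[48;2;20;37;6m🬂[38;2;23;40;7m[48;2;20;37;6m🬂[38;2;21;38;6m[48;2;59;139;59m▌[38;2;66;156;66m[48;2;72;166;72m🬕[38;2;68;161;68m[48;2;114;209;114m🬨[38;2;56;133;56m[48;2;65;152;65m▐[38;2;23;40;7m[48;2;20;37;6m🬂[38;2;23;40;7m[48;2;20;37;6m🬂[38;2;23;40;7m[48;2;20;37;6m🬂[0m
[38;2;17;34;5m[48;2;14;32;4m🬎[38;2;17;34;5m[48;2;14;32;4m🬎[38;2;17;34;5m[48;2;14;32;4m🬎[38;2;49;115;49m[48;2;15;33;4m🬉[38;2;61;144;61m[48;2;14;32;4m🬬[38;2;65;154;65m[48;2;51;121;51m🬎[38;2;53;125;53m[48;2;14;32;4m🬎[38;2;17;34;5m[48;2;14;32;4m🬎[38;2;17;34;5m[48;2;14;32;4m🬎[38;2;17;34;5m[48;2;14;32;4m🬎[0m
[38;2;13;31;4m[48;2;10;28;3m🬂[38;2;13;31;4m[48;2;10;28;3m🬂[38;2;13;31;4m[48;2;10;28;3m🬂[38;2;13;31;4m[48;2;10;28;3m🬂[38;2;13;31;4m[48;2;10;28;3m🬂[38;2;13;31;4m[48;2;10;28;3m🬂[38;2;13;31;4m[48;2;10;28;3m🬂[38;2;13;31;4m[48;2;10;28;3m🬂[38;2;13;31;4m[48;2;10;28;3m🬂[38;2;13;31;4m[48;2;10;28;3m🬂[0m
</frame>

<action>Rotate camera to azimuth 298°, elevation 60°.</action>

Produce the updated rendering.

<frame>
[38;2;33;49;11m[48;2;30;46;9m🬂[38;2;33;49;11m[48;2;30;46;9m🬂[38;2;33;49;11m[48;2;30;46;9m🬂[38;2;33;49;11m[48;2;30;46;9m🬂[38;2;33;49;11m[48;2;30;46;9m🬂[38;2;33;49;11m[48;2;30;46;9m🬂[38;2;33;49;11m[48;2;30;46;9m🬂[38;2;33;49;11m[48;2;30;46;9m🬂[38;2;33;49;11m[48;2;30;46;9m🬂[38;2;33;49;11m[48;2;30;46;9m🬂[0m
[38;2;27;43;8m[48;2;24;41;8m🬎[38;2;27;43;8m[48;2;24;41;8m🬎[38;2;27;43;8m[48;2;24;41;8m🬎[38;2;26;43;8m[48;2;40;94;40m🬝[38;2;27;43;8m[48;2;60;142;60m🬆[38;2;28;44;9m[48;2;65;152;65m🬂[38;2;27;43;8m[48;2;59;140;59m🬎[38;2;27;43;8m[48;2;24;41;8m🬎[38;2;27;43;8m[48;2;24;41;8m🬎[38;2;27;43;8m[48;2;24;41;8m🬎[0m
[38;2;23;40;7m[48;2;20;37;6m🬂[38;2;23;40;7m[48;2;20;37;6m🬂[38;2;23;40;7m[48;2;20;37;6m🬂[38;2;51;122;51m[48;2;21;38;6m▐[38;2;66;155;66m[48;2;61;144;61m▐[38;2;136;230;136m[48;2;75;168;75m🬃[38;2;68;160;68m[48;2;62;148;62m▌[38;2;23;40;7m[48;2;20;37;6m🬂[38;2;23;40;7m[48;2;20;37;6m🬂[38;2;23;40;7m[48;2;20;37;6m🬂[0m
[38;2;17;34;5m[48;2;14;32;4m🬎[38;2;17;34;5m[48;2;14;32;4m🬎[38;2;17;34;5m[48;2;14;32;4m🬎[38;2;43;102;43m[48;2;17;37;8m🬁[38;2;52;123;52m[48;2;24;58;19m🬎[38;2;58;138;58m[48;2;39;94;39m🬎[38;2;55;131;55m[48;2;21;49;14m🬆[38;2;17;34;5m[48;2;14;32;4m🬎[38;2;17;34;5m[48;2;14;32;4m🬎[38;2;17;34;5m[48;2;14;32;4m🬎[0m
[38;2;13;31;4m[48;2;10;28;3m🬂[38;2;13;31;4m[48;2;10;28;3m🬂[38;2;13;31;4m[48;2;10;28;3m🬂[38;2;13;31;4m[48;2;10;28;3m🬂[38;2;13;31;4m[48;2;10;28;3m🬂[38;2;13;31;4m[48;2;10;28;3m🬂[38;2;13;31;4m[48;2;10;28;3m🬂[38;2;13;31;4m[48;2;10;28;3m🬂[38;2;13;31;4m[48;2;10;28;3m🬂[38;2;13;31;4m[48;2;10;28;3m🬂[0m
</frame>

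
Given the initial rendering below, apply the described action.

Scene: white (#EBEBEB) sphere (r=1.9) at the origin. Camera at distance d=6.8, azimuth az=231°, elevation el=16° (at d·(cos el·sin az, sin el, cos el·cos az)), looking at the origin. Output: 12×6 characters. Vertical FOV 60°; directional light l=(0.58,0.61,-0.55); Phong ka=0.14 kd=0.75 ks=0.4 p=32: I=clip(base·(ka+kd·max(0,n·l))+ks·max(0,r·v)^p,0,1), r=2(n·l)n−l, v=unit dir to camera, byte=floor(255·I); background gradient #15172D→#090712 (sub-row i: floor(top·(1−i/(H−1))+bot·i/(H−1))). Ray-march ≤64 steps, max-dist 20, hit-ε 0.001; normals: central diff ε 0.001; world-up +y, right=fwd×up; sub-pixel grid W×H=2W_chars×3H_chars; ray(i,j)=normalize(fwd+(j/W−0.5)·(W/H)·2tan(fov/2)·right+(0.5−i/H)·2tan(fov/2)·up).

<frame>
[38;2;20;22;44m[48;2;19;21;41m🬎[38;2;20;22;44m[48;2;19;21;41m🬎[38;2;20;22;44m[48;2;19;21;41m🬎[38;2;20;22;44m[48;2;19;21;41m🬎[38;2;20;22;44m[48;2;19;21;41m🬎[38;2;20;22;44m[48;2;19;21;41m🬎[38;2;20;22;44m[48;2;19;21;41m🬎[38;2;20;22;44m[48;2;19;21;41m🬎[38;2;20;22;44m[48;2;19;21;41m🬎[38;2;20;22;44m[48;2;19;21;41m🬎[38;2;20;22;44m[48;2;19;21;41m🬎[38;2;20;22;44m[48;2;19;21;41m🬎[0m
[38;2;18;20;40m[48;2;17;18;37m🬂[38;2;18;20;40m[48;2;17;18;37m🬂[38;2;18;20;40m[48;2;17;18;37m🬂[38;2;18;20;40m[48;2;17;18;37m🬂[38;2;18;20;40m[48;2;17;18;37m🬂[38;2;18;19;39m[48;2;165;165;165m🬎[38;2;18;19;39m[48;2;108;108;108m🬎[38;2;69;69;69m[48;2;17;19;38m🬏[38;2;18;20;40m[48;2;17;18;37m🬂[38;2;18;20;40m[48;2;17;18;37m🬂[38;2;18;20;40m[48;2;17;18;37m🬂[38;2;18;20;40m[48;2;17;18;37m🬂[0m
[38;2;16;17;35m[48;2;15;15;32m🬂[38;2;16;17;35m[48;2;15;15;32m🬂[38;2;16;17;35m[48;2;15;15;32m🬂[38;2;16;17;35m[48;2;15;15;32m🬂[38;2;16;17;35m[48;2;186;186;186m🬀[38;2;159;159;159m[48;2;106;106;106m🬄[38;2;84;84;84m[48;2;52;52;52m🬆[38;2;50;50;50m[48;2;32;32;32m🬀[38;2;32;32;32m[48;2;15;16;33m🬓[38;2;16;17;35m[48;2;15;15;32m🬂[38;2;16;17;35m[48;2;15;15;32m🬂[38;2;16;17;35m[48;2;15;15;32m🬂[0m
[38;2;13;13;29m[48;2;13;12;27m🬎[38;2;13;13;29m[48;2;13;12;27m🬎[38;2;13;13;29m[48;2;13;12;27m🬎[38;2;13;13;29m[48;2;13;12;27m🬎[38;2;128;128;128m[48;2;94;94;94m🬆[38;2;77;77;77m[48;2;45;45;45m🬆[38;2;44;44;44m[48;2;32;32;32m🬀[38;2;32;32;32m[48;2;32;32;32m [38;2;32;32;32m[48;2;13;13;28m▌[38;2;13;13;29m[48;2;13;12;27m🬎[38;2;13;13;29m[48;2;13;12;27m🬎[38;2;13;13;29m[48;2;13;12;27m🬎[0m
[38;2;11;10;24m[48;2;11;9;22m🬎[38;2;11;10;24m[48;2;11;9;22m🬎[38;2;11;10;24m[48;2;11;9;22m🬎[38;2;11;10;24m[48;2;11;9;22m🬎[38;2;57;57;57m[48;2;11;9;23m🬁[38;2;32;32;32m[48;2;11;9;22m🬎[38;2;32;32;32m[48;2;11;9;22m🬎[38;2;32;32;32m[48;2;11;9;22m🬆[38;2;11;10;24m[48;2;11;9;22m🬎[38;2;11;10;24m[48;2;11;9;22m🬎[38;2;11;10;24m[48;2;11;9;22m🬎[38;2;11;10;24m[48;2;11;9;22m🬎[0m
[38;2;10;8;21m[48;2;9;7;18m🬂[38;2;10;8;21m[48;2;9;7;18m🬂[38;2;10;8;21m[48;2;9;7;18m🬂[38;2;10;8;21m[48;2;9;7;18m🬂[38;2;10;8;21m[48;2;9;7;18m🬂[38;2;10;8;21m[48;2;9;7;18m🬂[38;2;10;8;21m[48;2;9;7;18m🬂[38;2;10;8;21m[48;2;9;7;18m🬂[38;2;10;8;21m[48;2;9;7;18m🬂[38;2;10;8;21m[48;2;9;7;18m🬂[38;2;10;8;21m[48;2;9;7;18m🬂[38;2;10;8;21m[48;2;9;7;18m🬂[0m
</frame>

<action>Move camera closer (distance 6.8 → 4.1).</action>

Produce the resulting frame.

<frame>
[38;2;20;22;44m[48;2;19;21;41m🬎[38;2;20;22;44m[48;2;19;21;41m🬎[38;2;20;22;44m[48;2;19;21;41m🬎[38;2;20;22;44m[48;2;19;21;41m🬎[38;2;20;22;44m[48;2;162;162;162m🬎[38;2;20;22;44m[48;2;132;132;132m🬆[38;2;21;23;45m[48;2;110;110;110m🬂[38;2;20;22;44m[48;2;78;78;78m🬎[38;2;60;60;60m[48;2;20;22;43m🬏[38;2;20;22;44m[48;2;19;21;41m🬎[38;2;20;22;44m[48;2;19;21;41m🬎[38;2;20;22;44m[48;2;19;21;41m🬎[0m
[38;2;18;20;40m[48;2;17;18;37m🬂[38;2;18;20;40m[48;2;17;18;37m🬂[38;2;17;19;38m[48;2;183;183;183m🬝[38;2;18;20;40m[48;2;190;190;190m🬀[38;2;170;170;170m[48;2;127;127;127m▌[38;2;113;113;113m[48;2;95;95;95m🬆[38;2;89;89;89m[48;2;73;73;73m🬆[38;2;66;66;66m[48;2;51;51;51m🬆[38;2;45;45;45m[48;2;33;33;33m🬄[38;2;18;19;39m[48;2;32;32;32m🬊[38;2;18;20;40m[48;2;17;18;37m🬂[38;2;18;20;40m[48;2;17;18;37m🬂[0m
[38;2;16;17;35m[48;2;15;15;32m🬂[38;2;16;17;35m[48;2;15;15;32m🬂[38;2;16;16;34m[48;2;153;153;153m🬄[38;2;193;193;193m[48;2;127;127;127m🬂[38;2;115;115;115m[48;2;93;93;93m🬄[38;2;83;83;83m[48;2;69;69;69m🬆[38;2;62;62;62m[48;2;48;48;48m🬆[38;2;47;47;47m[48;2;34;34;34m🬀[38;2;32;32;32m[48;2;32;32;32m [38;2;32;32;32m[48;2;32;32;32m [38;2;32;32;32m[48;2;15;16;33m🬏[38;2;16;17;35m[48;2;15;15;32m🬂[0m
[38;2;13;13;29m[48;2;13;12;27m🬎[38;2;13;13;29m[48;2;13;12;27m🬎[38;2;129;129;129m[48;2;13;12;27m🬬[38;2;104;104;104m[48;2;89;89;89m🬆[38;2;80;80;80m[48;2;65;65;65m🬆[38;2;59;59;59m[48;2;44;44;44m🬆[38;2;44;44;44m[48;2;33;33;33m🬀[38;2;32;32;32m[48;2;32;32;32m [38;2;32;32;32m[48;2;32;32;32m [38;2;32;32;32m[48;2;32;32;32m [38;2;32;32;32m[48;2;13;12;28m🬄[38;2;13;13;29m[48;2;13;12;27m🬎[0m
[38;2;11;10;24m[48;2;11;9;22m🬎[38;2;11;10;24m[48;2;11;9;22m🬎[38;2;98;98;98m[48;2;11;9;23m🬉[38;2;79;79;79m[48;2;63;63;63m🬆[38;2;55;55;55m[48;2;39;39;39m🬆[38;2;40;40;40m[48;2;32;32;32m🬀[38;2;32;32;32m[48;2;32;32;32m [38;2;32;32;32m[48;2;32;32;32m [38;2;32;32;32m[48;2;32;32;32m [38;2;32;32;32m[48;2;11;9;22m🬝[38;2;11;10;24m[48;2;11;9;22m🬎[38;2;11;10;24m[48;2;11;9;22m🬎[0m
[38;2;10;8;21m[48;2;9;7;18m🬂[38;2;10;8;21m[48;2;9;7;18m🬂[38;2;10;8;21m[48;2;9;7;18m🬂[38;2;45;45;45m[48;2;9;7;19m🬁[38;2;32;32;32m[48;2;9;7;18m🬎[38;2;32;32;32m[48;2;9;7;18m🬬[38;2;32;32;32m[48;2;32;32;32m [38;2;32;32;32m[48;2;9;7;18m🬎[38;2;32;32;32m[48;2;9;7;18m🬆[38;2;10;8;21m[48;2;9;7;18m🬂[38;2;10;8;21m[48;2;9;7;18m🬂[38;2;10;8;21m[48;2;9;7;18m🬂[0m
</frame>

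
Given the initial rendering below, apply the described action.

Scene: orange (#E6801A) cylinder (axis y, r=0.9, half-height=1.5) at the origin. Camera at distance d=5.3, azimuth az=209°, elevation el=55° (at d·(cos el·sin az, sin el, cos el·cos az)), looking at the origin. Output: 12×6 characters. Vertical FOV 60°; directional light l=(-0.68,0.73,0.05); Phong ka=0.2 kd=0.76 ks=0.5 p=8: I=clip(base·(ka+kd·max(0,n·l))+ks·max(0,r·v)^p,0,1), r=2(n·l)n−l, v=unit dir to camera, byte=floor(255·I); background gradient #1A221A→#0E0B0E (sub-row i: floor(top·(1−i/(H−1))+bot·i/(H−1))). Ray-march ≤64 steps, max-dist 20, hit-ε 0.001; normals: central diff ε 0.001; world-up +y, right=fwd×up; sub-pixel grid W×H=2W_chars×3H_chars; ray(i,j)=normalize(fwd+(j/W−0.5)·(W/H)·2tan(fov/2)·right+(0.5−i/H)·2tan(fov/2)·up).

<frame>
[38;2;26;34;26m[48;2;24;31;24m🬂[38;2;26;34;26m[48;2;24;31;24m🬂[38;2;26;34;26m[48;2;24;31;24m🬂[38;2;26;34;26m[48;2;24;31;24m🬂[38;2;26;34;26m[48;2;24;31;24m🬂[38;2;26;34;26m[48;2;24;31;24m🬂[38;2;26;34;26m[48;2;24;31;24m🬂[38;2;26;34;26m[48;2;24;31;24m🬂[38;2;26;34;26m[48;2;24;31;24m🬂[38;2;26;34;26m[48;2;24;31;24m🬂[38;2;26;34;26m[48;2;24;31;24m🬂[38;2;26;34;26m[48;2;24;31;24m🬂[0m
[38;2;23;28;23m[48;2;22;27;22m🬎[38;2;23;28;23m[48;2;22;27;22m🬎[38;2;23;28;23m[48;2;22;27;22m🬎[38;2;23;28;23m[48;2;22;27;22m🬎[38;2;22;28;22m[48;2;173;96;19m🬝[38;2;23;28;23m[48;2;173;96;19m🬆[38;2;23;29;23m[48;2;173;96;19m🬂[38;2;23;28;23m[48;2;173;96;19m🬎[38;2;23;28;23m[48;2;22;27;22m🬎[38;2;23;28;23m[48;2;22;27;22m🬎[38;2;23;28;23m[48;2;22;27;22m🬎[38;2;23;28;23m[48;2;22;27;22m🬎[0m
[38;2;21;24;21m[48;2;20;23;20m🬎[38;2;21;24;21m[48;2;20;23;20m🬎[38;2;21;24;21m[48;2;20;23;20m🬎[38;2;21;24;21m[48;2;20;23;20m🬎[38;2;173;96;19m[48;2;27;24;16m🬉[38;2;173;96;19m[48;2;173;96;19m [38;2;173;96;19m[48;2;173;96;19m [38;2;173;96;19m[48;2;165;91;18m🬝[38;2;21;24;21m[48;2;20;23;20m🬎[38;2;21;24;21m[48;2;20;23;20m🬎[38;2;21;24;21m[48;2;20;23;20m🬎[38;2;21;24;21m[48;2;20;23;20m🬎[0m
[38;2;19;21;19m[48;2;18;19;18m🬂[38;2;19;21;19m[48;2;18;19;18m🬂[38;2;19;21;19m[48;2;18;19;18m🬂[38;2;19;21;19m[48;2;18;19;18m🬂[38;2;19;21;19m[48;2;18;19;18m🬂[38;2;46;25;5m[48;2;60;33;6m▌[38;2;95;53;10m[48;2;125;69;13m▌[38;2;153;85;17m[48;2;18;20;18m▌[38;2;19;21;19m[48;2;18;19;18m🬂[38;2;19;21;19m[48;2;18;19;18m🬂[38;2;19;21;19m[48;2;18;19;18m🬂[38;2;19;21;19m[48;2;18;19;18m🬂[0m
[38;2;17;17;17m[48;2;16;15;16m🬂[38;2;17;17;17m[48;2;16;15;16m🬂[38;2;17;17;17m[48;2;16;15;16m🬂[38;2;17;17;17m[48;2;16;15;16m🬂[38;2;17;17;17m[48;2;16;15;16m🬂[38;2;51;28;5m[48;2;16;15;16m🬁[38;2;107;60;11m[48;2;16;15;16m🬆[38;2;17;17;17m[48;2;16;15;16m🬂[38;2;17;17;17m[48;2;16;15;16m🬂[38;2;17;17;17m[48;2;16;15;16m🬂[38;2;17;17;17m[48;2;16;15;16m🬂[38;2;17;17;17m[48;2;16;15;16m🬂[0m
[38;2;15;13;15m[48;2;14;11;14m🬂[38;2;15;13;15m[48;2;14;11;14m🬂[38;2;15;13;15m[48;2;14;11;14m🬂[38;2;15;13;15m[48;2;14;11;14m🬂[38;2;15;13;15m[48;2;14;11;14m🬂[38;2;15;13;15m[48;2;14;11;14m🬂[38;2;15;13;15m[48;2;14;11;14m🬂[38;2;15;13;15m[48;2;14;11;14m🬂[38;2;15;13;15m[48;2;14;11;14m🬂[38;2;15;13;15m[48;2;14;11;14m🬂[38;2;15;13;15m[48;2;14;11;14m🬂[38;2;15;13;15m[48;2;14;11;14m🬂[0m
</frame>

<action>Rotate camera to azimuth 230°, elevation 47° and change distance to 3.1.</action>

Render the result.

<frame>
[38;2;26;34;26m[48;2;24;31;24m🬂[38;2;26;34;26m[48;2;24;31;24m🬂[38;2;25;32;25m[48;2;173;96;19m🬝[38;2;26;34;26m[48;2;173;96;19m🬀[38;2;173;96;19m[48;2;173;96;19m [38;2;173;96;19m[48;2;173;96;19m [38;2;173;96;19m[48;2;173;96;19m [38;2;173;96;19m[48;2;173;96;19m [38;2;173;96;19m[48;2;173;96;19m [38;2;173;96;19m[48;2;25;33;25m🬱[38;2;26;34;26m[48;2;24;31;24m🬂[38;2;26;34;26m[48;2;24;31;24m🬂[0m
[38;2;23;28;23m[48;2;22;27;22m🬎[38;2;23;28;23m[48;2;22;27;22m🬎[38;2;22;27;22m[48;2;46;25;5m🬺[38;2;173;96;19m[48;2;56;31;5m🬊[38;2;173;96;19m[48;2;94;52;10m🬎[38;2;173;96;19m[48;2;117;65;12m🬎[38;2;173;96;19m[48;2;135;75;14m🬎[38;2;173;96;19m[48;2;149;83;16m🬎[38;2;173;96;19m[48;2;160;89;17m🬎[38;2;165;92;18m[48;2;22;27;22m🬕[38;2;23;28;23m[48;2;22;27;22m🬎[38;2;23;28;23m[48;2;22;27;22m🬎[0m
[38;2;21;24;21m[48;2;20;23;20m🬎[38;2;21;24;21m[48;2;20;23;20m🬎[38;2;21;24;21m[48;2;20;23;20m🬎[38;2;52;28;5m[48;2;20;23;20m🬨[38;2;96;53;10m[48;2;79;43;8m▐[38;2;121;67;13m[48;2;109;61;12m▐[38;2;131;73;14m[48;2;139;77;15m▌[38;2;148;81;16m[48;2;154;86;17m▌[38;2;160;88;18m[48;2;164;90;18m🬄[38;2;161;89;18m[48;2;20;23;20m🬀[38;2;21;24;21m[48;2;20;23;20m🬎[38;2;21;24;21m[48;2;20;23;20m🬎[0m
[38;2;19;21;19m[48;2;18;19;18m🬂[38;2;19;21;19m[48;2;18;19;18m🬂[38;2;19;21;19m[48;2;18;19;18m🬂[38;2;46;25;5m[48;2;18;19;18m🬁[38;2;85;47;9m[48;2;57;31;6m▐[38;2;119;65;13m[48;2;104;57;11m▐[38;2;131;73;14m[48;2;141;78;15m▌[38;2;151;83;16m[48;2;158;88;17m▌[38;2;162;90;18m[48;2;18;19;18m🬕[38;2;19;21;19m[48;2;18;19;18m🬂[38;2;19;21;19m[48;2;18;19;18m🬂[38;2;19;21;19m[48;2;18;19;18m🬂[0m
[38;2;17;17;17m[48;2;16;15;16m🬂[38;2;17;17;17m[48;2;16;15;16m🬂[38;2;17;17;17m[48;2;16;15;16m🬂[38;2;17;17;17m[48;2;16;15;16m🬂[38;2;61;34;6m[48;2;16;16;16m▐[38;2;114;64;12m[48;2;93;52;10m▐[38;2;131;73;14m[48;2;144;80;16m▌[38;2;156;86;17m[48;2;163;90;18m▌[38;2;17;17;17m[48;2;16;15;16m🬂[38;2;17;17;17m[48;2;16;15;16m🬂[38;2;17;17;17m[48;2;16;15;16m🬂[38;2;17;17;17m[48;2;16;15;16m🬂[0m
[38;2;15;13;15m[48;2;14;11;14m🬂[38;2;15;13;15m[48;2;14;11;14m🬂[38;2;15;13;15m[48;2;14;11;14m🬂[38;2;15;13;15m[48;2;14;11;14m🬂[38;2;15;13;15m[48;2;14;11;14m🬂[38;2;100;55;11m[48;2;14;11;14m🬊[38;2;139;77;15m[48;2;14;11;14m🬎[38;2;160;89;18m[48;2;14;11;14m🬀[38;2;15;13;15m[48;2;14;11;14m🬂[38;2;15;13;15m[48;2;14;11;14m🬂[38;2;15;13;15m[48;2;14;11;14m🬂[38;2;15;13;15m[48;2;14;11;14m🬂[0m
</frame>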